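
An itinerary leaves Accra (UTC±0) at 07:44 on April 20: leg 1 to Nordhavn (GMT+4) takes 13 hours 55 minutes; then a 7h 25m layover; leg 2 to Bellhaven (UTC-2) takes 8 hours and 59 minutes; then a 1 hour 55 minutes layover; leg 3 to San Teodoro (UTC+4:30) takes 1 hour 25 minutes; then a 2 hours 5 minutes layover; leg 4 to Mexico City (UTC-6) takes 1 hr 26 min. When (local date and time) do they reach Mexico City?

14:54 on Apr 21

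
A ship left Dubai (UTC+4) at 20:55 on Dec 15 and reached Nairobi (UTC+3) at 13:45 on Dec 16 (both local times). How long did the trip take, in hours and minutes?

17 hours 50 minutes

Departure in UTC: 20:55 − 4:00 = 16:55 on Dec 15.
Arrival in UTC: 13:45 − 3:00 = 10:45 on Dec 16.
Elapsed = 10:45 − 16:55 (+1 day) = 17 hours 50 minutes.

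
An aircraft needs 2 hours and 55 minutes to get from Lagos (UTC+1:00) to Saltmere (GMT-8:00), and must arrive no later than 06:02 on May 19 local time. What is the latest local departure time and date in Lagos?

Target arrival in UTC: 06:02 + 8:00 = 14:02 on May 19.
Subtract 2 hours and 55 minutes → departure 11:07 UTC on May 19.
Lagos is UTC+1:00: 11:07 + 1:00 = 12:07 on May 19.

12:07 on May 19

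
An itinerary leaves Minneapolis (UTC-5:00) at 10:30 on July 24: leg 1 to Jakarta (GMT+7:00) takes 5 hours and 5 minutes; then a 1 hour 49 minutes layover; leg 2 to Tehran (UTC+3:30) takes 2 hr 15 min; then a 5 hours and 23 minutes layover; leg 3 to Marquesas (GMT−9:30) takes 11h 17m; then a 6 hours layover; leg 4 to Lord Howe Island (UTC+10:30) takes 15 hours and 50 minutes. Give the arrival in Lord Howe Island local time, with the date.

01:39 on July 27

Convert departure to UTC: 10:30 + 5:00 = 15:30 UTC on Jul 24.
Add 5 hours 5 minutes leg 1 → 20:35 UTC.
Add 1 hour and 49 minutes layover in Jakarta → 22:24 UTC.
Add 2 hours 15 minutes leg 2 → 00:39 UTC (Jul 25).
Add 5 hours 23 minutes layover in Tehran → 06:02 UTC.
Add 11 hours 17 minutes leg 3 → 17:19 UTC.
Add 6 hours layover in Marquesas → 23:19 UTC.
Add 15 hours 50 minutes leg 4 → 15:09 UTC (Jul 26).
Lord Howe Island is UTC+10:30, so local arrival = 15:09 + 10:30 = 01:39 on Jul 27.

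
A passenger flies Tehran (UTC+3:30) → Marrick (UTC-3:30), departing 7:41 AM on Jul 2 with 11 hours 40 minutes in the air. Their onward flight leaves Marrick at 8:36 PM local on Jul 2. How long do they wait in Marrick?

8 hours 15 minutes

Convert departure to UTC: 7:41 AM − 3:30 = 4:11 AM UTC on Jul 2.
Add 11 hours 40 minutes flight time → 3:51 PM UTC.
Marrick is UTC−3:30, so local arrival = 3:51 PM − 3:30 = 12:21 PM on Jul 2.
Layover = 8:36 PM − 12:21 PM = 8 hours 15 minutes.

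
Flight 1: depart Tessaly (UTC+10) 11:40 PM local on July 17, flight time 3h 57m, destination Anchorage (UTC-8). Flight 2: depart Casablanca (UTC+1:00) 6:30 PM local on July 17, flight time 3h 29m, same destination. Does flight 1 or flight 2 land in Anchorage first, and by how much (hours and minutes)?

the first, by 3 hours 22 minutes

Flight 1 in UTC: 11:40 PM − 10:00 = 1:40 PM on Jul 17.
+3 hours and 57 minutes → arrive 5:37 PM UTC on Jul 17.
Flight 2 in UTC: 6:30 PM − 1:00 = 5:30 PM on Jul 17.
+3 hours and 29 minutes → arrive 8:59 PM UTC on Jul 17.
Flight 1 lands earlier by 3 hours 22 minutes.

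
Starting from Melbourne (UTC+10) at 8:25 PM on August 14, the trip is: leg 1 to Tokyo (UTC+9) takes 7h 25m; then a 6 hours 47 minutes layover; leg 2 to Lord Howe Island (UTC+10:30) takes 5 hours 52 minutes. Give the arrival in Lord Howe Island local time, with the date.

4:59 PM on Aug 15

Convert departure to UTC: 8:25 PM − 10:00 = 10:25 AM UTC on Aug 14.
Add 7 hours and 25 minutes leg 1 → 5:50 PM UTC.
Add 6 hours 47 minutes layover in Tokyo → 12:37 AM UTC (Aug 15).
Add 5 hours and 52 minutes leg 2 → 6:29 AM UTC.
Lord Howe Island is UTC+10:30, so local arrival = 6:29 AM + 10:30 = 4:59 PM on Aug 15.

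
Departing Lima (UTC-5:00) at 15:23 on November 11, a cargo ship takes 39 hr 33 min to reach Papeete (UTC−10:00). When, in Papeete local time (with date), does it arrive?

01:56 on Nov 13

Papeete is 5:00 behind Lima.
After 39 hours 33 minutes it is 06:56 (Nov 13) in Lima.
Shift by the zone difference: 06:56 − 5:00 = 01:56 on Nov 13 in Papeete.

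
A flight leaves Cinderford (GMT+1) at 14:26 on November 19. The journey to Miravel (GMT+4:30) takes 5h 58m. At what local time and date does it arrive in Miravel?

Convert departure to UTC: 14:26 − 1:00 = 13:26 UTC on Nov 19.
Add 5 hours 58 minutes travel time → 19:24 UTC.
Miravel is UTC+4:30, so local arrival = 19:24 + 4:30 = 23:54 on Nov 19.

23:54 on November 19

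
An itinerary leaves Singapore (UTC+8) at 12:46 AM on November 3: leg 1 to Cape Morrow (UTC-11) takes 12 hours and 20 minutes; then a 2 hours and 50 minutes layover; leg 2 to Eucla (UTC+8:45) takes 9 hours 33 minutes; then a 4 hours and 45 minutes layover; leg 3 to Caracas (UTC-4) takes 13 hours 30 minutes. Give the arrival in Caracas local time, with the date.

Convert departure to UTC: 12:46 AM − 8:00 = 4:46 PM UTC on Nov 2.
Add 12 hours 20 minutes leg 1 → 5:06 AM UTC (Nov 3).
Add 2 hours and 50 minutes layover in Cape Morrow → 7:56 AM UTC.
Add 9 hours 33 minutes leg 2 → 5:29 PM UTC.
Add 4 hours and 45 minutes layover in Eucla → 10:14 PM UTC.
Add 13 hours and 30 minutes leg 3 → 11:44 AM UTC (Nov 4).
Caracas is UTC−4:00, so local arrival = 11:44 AM − 4:00 = 7:44 AM on Nov 4.

7:44 AM on Nov 4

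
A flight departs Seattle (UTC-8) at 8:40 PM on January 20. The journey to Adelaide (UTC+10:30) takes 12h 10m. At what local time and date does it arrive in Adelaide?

Convert departure to UTC: 8:40 PM + 8:00 = 4:40 AM UTC on Jan 21.
Add 12 hours 10 minutes travel time → 4:50 PM UTC.
Adelaide is UTC+10:30, so local arrival = 4:50 PM + 10:30 = 3:20 AM on Jan 22.

3:20 AM on Jan 22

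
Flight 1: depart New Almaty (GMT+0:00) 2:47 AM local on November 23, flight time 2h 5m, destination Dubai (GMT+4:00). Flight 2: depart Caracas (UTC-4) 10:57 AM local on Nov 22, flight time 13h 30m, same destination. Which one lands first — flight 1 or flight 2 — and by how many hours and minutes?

the second, by 25 minutes

Flight 1 departs at 2:47 AM UTC (Nov 23).
+2 hours 5 minutes → arrive 4:52 AM UTC on Nov 23.
Flight 2 in UTC: 10:57 AM + 4:00 = 2:57 PM on Nov 22.
+13 hours 30 minutes → arrive 4:27 AM UTC on Nov 23.
Flight 2 lands earlier by 25 minutes.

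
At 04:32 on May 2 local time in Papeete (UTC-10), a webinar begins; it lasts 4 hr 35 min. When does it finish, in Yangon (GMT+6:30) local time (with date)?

01:37 on May 3

Convert start to UTC: 04:32 + 10:00 = 14:32 UTC on May 2.
Add 4 hours and 35 minutes duration → 19:07 UTC.
Yangon is UTC+6:30, so local end time = 19:07 + 6:30 = 01:37 on May 3.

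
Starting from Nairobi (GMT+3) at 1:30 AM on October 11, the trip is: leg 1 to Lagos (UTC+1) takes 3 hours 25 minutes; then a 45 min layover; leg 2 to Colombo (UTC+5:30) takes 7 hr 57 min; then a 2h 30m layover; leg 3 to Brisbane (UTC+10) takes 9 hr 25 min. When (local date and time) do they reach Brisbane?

Convert departure to UTC: 1:30 AM − 3:00 = 10:30 PM UTC on Oct 10.
Add 3 hours and 25 minutes leg 1 → 1:55 AM UTC (Oct 11).
Add 45 minutes layover in Lagos → 2:40 AM UTC.
Add 7 hours and 57 minutes leg 2 → 10:37 AM UTC.
Add 2 hours and 30 minutes layover in Colombo → 1:07 PM UTC.
Add 9 hours 25 minutes leg 3 → 10:32 PM UTC.
Brisbane is UTC+10:00, so local arrival = 10:32 PM + 10:00 = 8:32 AM on Oct 12.

8:32 AM on October 12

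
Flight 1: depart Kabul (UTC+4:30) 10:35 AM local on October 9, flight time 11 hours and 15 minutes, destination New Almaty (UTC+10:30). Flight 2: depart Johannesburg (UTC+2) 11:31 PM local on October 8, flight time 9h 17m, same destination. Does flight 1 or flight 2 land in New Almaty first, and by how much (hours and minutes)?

the second, by 10 hours 32 minutes

Flight 1 in UTC: 10:35 AM − 4:30 = 6:05 AM on Oct 9.
+11 hours 15 minutes → arrive 5:20 PM UTC on Oct 9.
Flight 2 in UTC: 11:31 PM − 2:00 = 9:31 PM on Oct 8.
+9 hours and 17 minutes → arrive 6:48 AM UTC on Oct 9.
Flight 2 lands earlier by 10 hours 32 minutes.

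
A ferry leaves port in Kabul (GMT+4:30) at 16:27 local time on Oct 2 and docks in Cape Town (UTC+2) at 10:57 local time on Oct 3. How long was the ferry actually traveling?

21 hours

Departure in UTC: 16:27 − 4:30 = 11:57 on Oct 2.
Arrival in UTC: 10:57 − 2:00 = 08:57 on Oct 3.
Elapsed = 08:57 − 11:57 (+1 day) = 21 hours.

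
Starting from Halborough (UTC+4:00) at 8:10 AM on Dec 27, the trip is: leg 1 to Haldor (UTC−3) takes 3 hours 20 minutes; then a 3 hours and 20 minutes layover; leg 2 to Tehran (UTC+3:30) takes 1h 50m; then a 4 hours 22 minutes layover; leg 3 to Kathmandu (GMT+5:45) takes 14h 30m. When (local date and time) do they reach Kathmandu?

Convert departure to UTC: 8:10 AM − 4:00 = 4:10 AM UTC on Dec 27.
Add 3 hours and 20 minutes leg 1 → 7:30 AM UTC.
Add 3 hours and 20 minutes layover in Haldor → 10:50 AM UTC.
Add 1 hour and 50 minutes leg 2 → 12:40 PM UTC.
Add 4 hours 22 minutes layover in Tehran → 5:02 PM UTC.
Add 14 hours 30 minutes leg 3 → 7:32 AM UTC (Dec 28).
Kathmandu is UTC+5:45, so local arrival = 7:32 AM + 5:45 = 1:17 PM on Dec 28.

1:17 PM on December 28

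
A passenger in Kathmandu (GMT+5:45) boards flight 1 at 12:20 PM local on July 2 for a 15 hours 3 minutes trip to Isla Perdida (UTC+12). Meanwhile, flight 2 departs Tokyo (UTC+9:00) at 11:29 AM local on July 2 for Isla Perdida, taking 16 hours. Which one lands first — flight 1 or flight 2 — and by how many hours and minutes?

Flight 1 in UTC: 12:20 PM − 5:45 = 6:35 AM on Jul 2.
+15 hours and 3 minutes → arrive 9:38 PM UTC on Jul 2.
Flight 2 in UTC: 11:29 AM − 9:00 = 2:29 AM on Jul 2.
+16 hours → arrive 6:29 PM UTC on Jul 2.
Flight 2 lands earlier by 3 hours 9 minutes.

the second, by 3 hours 9 minutes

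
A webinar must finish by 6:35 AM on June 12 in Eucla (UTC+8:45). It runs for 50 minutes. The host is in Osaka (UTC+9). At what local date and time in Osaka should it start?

Target end time in UTC: 6:35 AM − 8:45 = 9:50 PM on Jun 11.
Subtract 50 minutes → start 9:00 PM UTC on Jun 11.
Osaka is UTC+9:00: 9:00 PM + 9:00 = 6:00 AM on Jun 12.

6:00 AM on Jun 12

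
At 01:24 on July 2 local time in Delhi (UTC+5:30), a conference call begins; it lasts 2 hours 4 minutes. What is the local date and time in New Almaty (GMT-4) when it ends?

Convert start to UTC: 01:24 − 5:30 = 19:54 UTC on Jul 1.
Add 2 hours and 4 minutes duration → 21:58 UTC.
New Almaty is UTC−4:00, so local end time = 21:58 − 4:00 = 17:58 on Jul 1.

17:58 on July 1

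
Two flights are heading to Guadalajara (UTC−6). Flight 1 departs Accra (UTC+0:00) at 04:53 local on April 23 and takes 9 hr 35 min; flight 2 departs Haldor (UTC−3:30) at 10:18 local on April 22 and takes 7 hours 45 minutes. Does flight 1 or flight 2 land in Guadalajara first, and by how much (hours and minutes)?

the second, by 16 hours 55 minutes

Flight 1 departs at 04:53 UTC (Apr 23).
+9 hours 35 minutes → arrive 14:28 UTC on Apr 23.
Flight 2 in UTC: 10:18 + 3:30 = 13:48 on Apr 22.
+7 hours 45 minutes → arrive 21:33 UTC on Apr 22.
Flight 2 lands earlier by 16 hours 55 minutes.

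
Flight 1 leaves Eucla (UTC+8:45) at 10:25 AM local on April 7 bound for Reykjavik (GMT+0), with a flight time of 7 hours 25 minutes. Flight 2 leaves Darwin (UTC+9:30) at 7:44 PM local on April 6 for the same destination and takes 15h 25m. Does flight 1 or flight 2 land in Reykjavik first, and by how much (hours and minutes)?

the second, by 7 hours 26 minutes

Flight 1 in UTC: 10:25 AM − 8:45 = 1:40 AM on Apr 7.
+7 hours 25 minutes → arrive 9:05 AM UTC on Apr 7.
Flight 2 in UTC: 7:44 PM − 9:30 = 10:14 AM on Apr 6.
+15 hours 25 minutes → arrive 1:39 AM UTC on Apr 7.
Flight 2 lands earlier by 7 hours 26 minutes.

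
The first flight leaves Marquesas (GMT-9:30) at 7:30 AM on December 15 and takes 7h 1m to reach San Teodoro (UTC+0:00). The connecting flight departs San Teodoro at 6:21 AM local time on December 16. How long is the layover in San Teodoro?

Convert departure to UTC: 7:30 AM + 9:30 = 5:00 PM UTC on Dec 15.
Add 7 hours 1 minute flight time → 12:01 AM UTC (Dec 16).
San Teodoro is UTC+0, so local arrival is the same: 12:01 AM on Dec 16.
Layover = 6:21 AM − 12:01 AM = 6 hours 20 minutes.

6 hours 20 minutes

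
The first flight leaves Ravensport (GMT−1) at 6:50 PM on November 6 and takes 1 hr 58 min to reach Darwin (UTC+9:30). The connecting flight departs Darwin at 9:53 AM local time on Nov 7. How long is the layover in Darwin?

Convert departure to UTC: 6:50 PM + 1:00 = 7:50 PM UTC on Nov 6.
Add 1 hour 58 minutes flight time → 9:48 PM UTC.
Darwin is UTC+9:30, so local arrival = 9:48 PM + 9:30 = 7:18 AM on Nov 7.
Layover = 9:53 AM − 7:18 AM = 2 hours 35 minutes.

2 hours 35 minutes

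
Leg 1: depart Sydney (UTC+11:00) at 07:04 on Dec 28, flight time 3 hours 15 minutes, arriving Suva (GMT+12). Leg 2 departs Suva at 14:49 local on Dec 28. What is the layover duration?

3 hours 30 minutes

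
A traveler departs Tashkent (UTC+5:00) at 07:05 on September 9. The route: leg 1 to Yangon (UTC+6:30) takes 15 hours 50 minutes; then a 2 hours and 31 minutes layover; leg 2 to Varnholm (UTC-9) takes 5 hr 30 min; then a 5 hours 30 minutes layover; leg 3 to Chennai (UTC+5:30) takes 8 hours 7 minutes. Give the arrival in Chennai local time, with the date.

Convert departure to UTC: 07:05 − 5:00 = 02:05 UTC on Sep 9.
Add 15 hours and 50 minutes leg 1 → 17:55 UTC.
Add 2 hours and 31 minutes layover in Yangon → 20:26 UTC.
Add 5 hours and 30 minutes leg 2 → 01:56 UTC (Sep 10).
Add 5 hours and 30 minutes layover in Varnholm → 07:26 UTC.
Add 8 hours 7 minutes leg 3 → 15:33 UTC.
Chennai is UTC+5:30, so local arrival = 15:33 + 5:30 = 21:03 on Sep 10.

21:03 on September 10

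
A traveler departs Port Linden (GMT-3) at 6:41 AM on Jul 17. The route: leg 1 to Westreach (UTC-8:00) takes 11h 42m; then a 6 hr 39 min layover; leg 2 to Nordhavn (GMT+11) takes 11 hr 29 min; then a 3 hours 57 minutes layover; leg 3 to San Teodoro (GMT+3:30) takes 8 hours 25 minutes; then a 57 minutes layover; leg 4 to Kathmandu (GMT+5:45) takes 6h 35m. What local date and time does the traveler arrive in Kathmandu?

Convert departure to UTC: 6:41 AM + 3:00 = 9:41 AM UTC on Jul 17.
Add 11 hours and 42 minutes leg 1 → 9:23 PM UTC.
Add 6 hours and 39 minutes layover in Westreach → 4:02 AM UTC (Jul 18).
Add 11 hours and 29 minutes leg 2 → 3:31 PM UTC.
Add 3 hours and 57 minutes layover in Nordhavn → 7:28 PM UTC.
Add 8 hours and 25 minutes leg 3 → 3:53 AM UTC (Jul 19).
Add 57 minutes layover in San Teodoro → 4:50 AM UTC.
Add 6 hours 35 minutes leg 4 → 11:25 AM UTC.
Kathmandu is UTC+5:45, so local arrival = 11:25 AM + 5:45 = 5:10 PM on Jul 19.

5:10 PM on Jul 19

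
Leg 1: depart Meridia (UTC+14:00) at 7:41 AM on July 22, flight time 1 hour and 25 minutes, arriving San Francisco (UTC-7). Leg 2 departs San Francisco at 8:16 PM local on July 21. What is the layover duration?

Convert departure to UTC: 7:41 AM − 14:00 = 5:41 PM UTC on Jul 21.
Add 1 hour and 25 minutes flight time → 7:06 PM UTC.
San Francisco is UTC−7:00, so local arrival = 7:06 PM − 7:00 = 12:06 PM on Jul 21.
Layover = 8:16 PM − 12:06 PM = 8 hours 10 minutes.

8 hours 10 minutes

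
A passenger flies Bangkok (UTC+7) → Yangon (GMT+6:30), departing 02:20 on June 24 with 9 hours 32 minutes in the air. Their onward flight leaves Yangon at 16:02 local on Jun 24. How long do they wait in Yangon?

Convert departure to UTC: 02:20 − 7:00 = 19:20 UTC on Jun 23.
Add 9 hours and 32 minutes flight time → 04:52 UTC (Jun 24).
Yangon is UTC+6:30, so local arrival = 04:52 + 6:30 = 11:22 on Jun 24.
Layover = 16:02 − 11:22 = 4 hours 40 minutes.

4 hours 40 minutes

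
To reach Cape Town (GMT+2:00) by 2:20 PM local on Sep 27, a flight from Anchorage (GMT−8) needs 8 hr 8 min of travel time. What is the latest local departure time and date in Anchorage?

Target arrival in UTC: 2:20 PM − 2:00 = 12:20 PM on Sep 27.
Subtract 8 hours 8 minutes → departure 4:12 AM UTC on Sep 27.
Anchorage is UTC−8:00: 4:12 AM − 8:00 = 8:12 PM on Sep 26.

8:12 PM on September 26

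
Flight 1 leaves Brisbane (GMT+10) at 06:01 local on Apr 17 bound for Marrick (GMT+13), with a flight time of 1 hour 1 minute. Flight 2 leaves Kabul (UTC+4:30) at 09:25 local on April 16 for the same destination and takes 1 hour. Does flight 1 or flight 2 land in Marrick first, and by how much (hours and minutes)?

Flight 1 in UTC: 06:01 − 10:00 = 20:01 on Apr 16.
+1 hour and 1 minute → arrive 21:02 UTC on Apr 16.
Flight 2 in UTC: 09:25 − 4:30 = 04:55 on Apr 16.
+1 hour → arrive 05:55 UTC on Apr 16.
Flight 2 lands earlier by 15 hours 7 minutes.

the second, by 15 hours 7 minutes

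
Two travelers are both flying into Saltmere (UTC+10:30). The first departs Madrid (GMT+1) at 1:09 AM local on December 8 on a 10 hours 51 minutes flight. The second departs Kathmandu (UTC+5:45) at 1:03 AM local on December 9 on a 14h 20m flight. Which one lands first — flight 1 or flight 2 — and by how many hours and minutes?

Flight 1 in UTC: 1:09 AM − 1:00 = 12:09 AM on Dec 8.
+10 hours 51 minutes → arrive 11:00 AM UTC on Dec 8.
Flight 2 in UTC: 1:03 AM − 5:45 = 7:18 PM on Dec 8.
+14 hours 20 minutes → arrive 9:38 AM UTC on Dec 9.
Flight 1 lands earlier by 22 hours 38 minutes.

the first, by 22 hours 38 minutes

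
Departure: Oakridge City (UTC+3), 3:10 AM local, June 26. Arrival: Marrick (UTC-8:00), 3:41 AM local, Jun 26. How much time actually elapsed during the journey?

11 hours 31 minutes

Departure in UTC: 3:10 AM − 3:00 = 12:10 AM on Jun 26.
Arrival in UTC: 3:41 AM + 8:00 = 11:41 AM on Jun 26.
Elapsed = 11:41 AM − 12:10 AM = 11 hours 31 minutes.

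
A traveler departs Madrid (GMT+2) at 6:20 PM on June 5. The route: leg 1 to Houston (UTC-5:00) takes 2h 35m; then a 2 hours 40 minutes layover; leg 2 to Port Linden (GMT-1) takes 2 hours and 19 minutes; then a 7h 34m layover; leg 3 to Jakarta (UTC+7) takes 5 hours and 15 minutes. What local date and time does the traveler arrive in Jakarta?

7:43 PM on June 6

Convert departure to UTC: 6:20 PM − 2:00 = 4:20 PM UTC on Jun 5.
Add 2 hours 35 minutes leg 1 → 6:55 PM UTC.
Add 2 hours and 40 minutes layover in Houston → 9:35 PM UTC.
Add 2 hours and 19 minutes leg 2 → 11:54 PM UTC.
Add 7 hours and 34 minutes layover in Port Linden → 7:28 AM UTC (Jun 6).
Add 5 hours and 15 minutes leg 3 → 12:43 PM UTC.
Jakarta is UTC+7:00, so local arrival = 12:43 PM + 7:00 = 7:43 PM on Jun 6.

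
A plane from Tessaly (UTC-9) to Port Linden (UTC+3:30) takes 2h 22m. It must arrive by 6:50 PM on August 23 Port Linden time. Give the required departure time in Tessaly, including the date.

Target arrival in UTC: 6:50 PM − 3:30 = 3:20 PM on Aug 23.
Subtract 2 hours 22 minutes → departure 12:58 PM UTC on Aug 23.
Tessaly is UTC−9:00: 12:58 PM − 9:00 = 3:58 AM on Aug 23.

3:58 AM on August 23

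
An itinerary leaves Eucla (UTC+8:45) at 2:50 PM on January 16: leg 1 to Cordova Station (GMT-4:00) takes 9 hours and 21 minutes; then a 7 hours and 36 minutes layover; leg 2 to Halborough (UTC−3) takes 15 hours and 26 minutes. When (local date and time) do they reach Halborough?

11:28 AM on Jan 17

Convert departure to UTC: 2:50 PM − 8:45 = 6:05 AM UTC on Jan 16.
Add 9 hours 21 minutes leg 1 → 3:26 PM UTC.
Add 7 hours and 36 minutes layover in Cordova Station → 11:02 PM UTC.
Add 15 hours and 26 minutes leg 2 → 2:28 PM UTC (Jan 17).
Halborough is UTC−3:00, so local arrival = 2:28 PM − 3:00 = 11:28 AM on Jan 17.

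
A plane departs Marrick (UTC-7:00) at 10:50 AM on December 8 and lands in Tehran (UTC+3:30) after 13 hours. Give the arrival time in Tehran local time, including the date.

Tehran is 10:30 ahead of Marrick.
After 13 hours it is 11:50 PM in Marrick.
Shift by the zone difference: 11:50 PM + 10:30 = 10:20 AM on Dec 9 in Tehran.

10:20 AM on December 9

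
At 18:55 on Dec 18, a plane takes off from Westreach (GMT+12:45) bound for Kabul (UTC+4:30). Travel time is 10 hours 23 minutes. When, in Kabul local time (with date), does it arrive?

21:03 on December 18

Convert departure to UTC: 18:55 − 12:45 = 06:10 UTC on Dec 18.
Add 10 hours 23 minutes travel time → 16:33 UTC.
Kabul is UTC+4:30, so local arrival = 16:33 + 4:30 = 21:03 on Dec 18.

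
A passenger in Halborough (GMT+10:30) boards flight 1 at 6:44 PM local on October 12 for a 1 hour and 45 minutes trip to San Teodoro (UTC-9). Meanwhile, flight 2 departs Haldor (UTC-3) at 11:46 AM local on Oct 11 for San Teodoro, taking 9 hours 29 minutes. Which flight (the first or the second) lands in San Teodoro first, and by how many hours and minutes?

Flight 1 in UTC: 6:44 PM − 10:30 = 8:14 AM on Oct 12.
+1 hour 45 minutes → arrive 9:59 AM UTC on Oct 12.
Flight 2 in UTC: 11:46 AM + 3:00 = 2:46 PM on Oct 11.
+9 hours and 29 minutes → arrive 12:15 AM UTC on Oct 12.
Flight 2 lands earlier by 9 hours 44 minutes.

the second, by 9 hours 44 minutes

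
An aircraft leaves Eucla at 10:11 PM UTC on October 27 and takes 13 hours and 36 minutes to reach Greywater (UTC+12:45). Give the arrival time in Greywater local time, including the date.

12:32 AM on October 29

Departure is given in UTC: 10:11 PM on Oct 27.
Add 13 hours 36 minutes → 11:47 AM UTC (Oct 28).
Greywater is UTC+12:45: 11:47 AM + 12:45 = 12:32 AM on Oct 29.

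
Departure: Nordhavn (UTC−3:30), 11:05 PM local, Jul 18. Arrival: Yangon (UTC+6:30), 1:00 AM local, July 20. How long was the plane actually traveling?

Yangon is 10:00 ahead of Nordhavn.
Clock-face elapsed time (ignoring zones) is 25 hours 55 minutes.
Actual elapsed = 25 hours 55 minutes − 10:00 = 15 hours 55 minutes.

15 hours 55 minutes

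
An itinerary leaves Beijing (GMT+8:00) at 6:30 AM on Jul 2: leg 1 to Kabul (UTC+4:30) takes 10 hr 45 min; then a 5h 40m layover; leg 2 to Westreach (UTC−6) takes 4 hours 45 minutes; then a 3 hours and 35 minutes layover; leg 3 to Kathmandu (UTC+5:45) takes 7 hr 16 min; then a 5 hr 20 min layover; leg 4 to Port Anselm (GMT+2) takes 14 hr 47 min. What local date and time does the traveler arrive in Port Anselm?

Convert departure to UTC: 6:30 AM − 8:00 = 10:30 PM UTC on Jul 1.
Add 10 hours and 45 minutes leg 1 → 9:15 AM UTC (Jul 2).
Add 5 hours and 40 minutes layover in Kabul → 2:55 PM UTC.
Add 4 hours and 45 minutes leg 2 → 7:40 PM UTC.
Add 3 hours and 35 minutes layover in Westreach → 11:15 PM UTC.
Add 7 hours 16 minutes leg 3 → 6:31 AM UTC (Jul 3).
Add 5 hours and 20 minutes layover in Kathmandu → 11:51 AM UTC.
Add 14 hours and 47 minutes leg 4 → 2:38 AM UTC (Jul 4).
Port Anselm is UTC+2:00, so local arrival = 2:38 AM + 2:00 = 4:38 AM on Jul 4.

4:38 AM on July 4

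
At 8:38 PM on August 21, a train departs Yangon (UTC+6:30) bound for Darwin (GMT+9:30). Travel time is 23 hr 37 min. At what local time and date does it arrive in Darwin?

11:15 PM on August 22

Darwin is 3:00 ahead of Yangon.
After 23 hours 37 minutes it is 8:15 PM (Aug 22) in Yangon.
Shift by the zone difference: 8:15 PM + 3:00 = 11:15 PM on Aug 22 in Darwin.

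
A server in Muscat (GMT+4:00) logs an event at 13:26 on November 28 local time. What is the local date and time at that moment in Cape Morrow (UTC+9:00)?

Cape Morrow is 5:00 ahead of Muscat.
Shift by the zone difference: 13:26 + 5:00 = 18:26 on Nov 28 in Cape Morrow.

18:26 on November 28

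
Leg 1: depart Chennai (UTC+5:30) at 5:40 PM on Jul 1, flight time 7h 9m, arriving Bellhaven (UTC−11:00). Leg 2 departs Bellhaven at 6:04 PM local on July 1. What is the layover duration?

9 hours 45 minutes

Convert departure to UTC: 5:40 PM − 5:30 = 12:10 PM UTC on Jul 1.
Add 7 hours and 9 minutes flight time → 7:19 PM UTC.
Bellhaven is UTC−11:00, so local arrival = 7:19 PM − 11:00 = 8:19 AM on Jul 1.
Layover = 6:04 PM − 8:19 AM = 9 hours 45 minutes.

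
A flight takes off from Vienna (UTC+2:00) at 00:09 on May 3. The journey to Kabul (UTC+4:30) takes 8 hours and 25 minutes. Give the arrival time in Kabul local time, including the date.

Kabul is 2:30 ahead of Vienna.
After 8 hours and 25 minutes it is 08:34 in Vienna.
Shift by the zone difference: 08:34 + 2:30 = 11:04 on May 3 in Kabul.

11:04 on May 3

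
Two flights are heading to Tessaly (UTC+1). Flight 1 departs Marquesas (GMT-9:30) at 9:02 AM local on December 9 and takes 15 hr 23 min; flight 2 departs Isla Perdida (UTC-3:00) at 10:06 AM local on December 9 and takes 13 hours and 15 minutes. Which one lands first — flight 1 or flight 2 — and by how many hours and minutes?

the second, by 7 hours 34 minutes

Flight 1 in UTC: 9:02 AM + 9:30 = 6:32 PM on Dec 9.
+15 hours 23 minutes → arrive 9:55 AM UTC on Dec 10.
Flight 2 in UTC: 10:06 AM + 3:00 = 1:06 PM on Dec 9.
+13 hours and 15 minutes → arrive 2:21 AM UTC on Dec 10.
Flight 2 lands earlier by 7 hours 34 minutes.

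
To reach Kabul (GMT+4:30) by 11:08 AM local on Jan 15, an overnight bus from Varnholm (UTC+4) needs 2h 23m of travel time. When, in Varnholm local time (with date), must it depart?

Target arrival in UTC: 11:08 AM − 4:30 = 6:38 AM on Jan 15.
Subtract 2 hours 23 minutes → departure 4:15 AM UTC on Jan 15.
Varnholm is UTC+4:00: 4:15 AM + 4:00 = 8:15 AM on Jan 15.

8:15 AM on January 15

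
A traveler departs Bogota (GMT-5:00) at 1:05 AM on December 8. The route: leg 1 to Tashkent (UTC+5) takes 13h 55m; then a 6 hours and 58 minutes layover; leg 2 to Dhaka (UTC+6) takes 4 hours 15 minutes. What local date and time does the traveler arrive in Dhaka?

1:13 PM on December 9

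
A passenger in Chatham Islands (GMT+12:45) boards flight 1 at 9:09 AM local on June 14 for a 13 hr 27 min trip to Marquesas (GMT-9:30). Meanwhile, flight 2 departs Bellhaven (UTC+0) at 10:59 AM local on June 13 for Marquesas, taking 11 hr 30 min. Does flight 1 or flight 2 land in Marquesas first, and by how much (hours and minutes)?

the second, by 11 hours 22 minutes

Flight 1 in UTC: 9:09 AM − 12:45 = 8:24 PM on Jun 13.
+13 hours 27 minutes → arrive 9:51 AM UTC on Jun 14.
Flight 2 departs at 10:59 AM UTC (Jun 13).
+11 hours 30 minutes → arrive 10:29 PM UTC on Jun 13.
Flight 2 lands earlier by 11 hours 22 minutes.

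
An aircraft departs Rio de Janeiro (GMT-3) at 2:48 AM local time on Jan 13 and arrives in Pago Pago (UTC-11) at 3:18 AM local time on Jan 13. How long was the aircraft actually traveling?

Pago Pago is 8:00 behind Rio de Janeiro.
Clock-face elapsed time (ignoring zones) is 30 minutes.
Actual elapsed = 30 minutes + 8:00 = 8 hours 30 minutes.

8 hours 30 minutes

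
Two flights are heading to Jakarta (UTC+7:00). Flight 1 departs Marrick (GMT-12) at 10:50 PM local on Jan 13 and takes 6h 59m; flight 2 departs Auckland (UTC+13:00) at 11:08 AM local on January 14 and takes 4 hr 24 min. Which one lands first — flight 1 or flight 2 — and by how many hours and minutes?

the second, by 15 hours 17 minutes

Flight 1 in UTC: 10:50 PM + 12:00 = 10:50 AM on Jan 14.
+6 hours 59 minutes → arrive 5:49 PM UTC on Jan 14.
Flight 2 in UTC: 11:08 AM − 13:00 = 10:08 PM on Jan 13.
+4 hours 24 minutes → arrive 2:32 AM UTC on Jan 14.
Flight 2 lands earlier by 15 hours 17 minutes.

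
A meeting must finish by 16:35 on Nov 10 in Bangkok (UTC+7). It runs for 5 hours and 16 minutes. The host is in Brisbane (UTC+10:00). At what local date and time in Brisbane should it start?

Target end time in UTC: 16:35 − 7:00 = 09:35 on Nov 10.
Subtract 5 hours 16 minutes → start 04:19 UTC on Nov 10.
Brisbane is UTC+10:00: 04:19 + 10:00 = 14:19 on Nov 10.

14:19 on November 10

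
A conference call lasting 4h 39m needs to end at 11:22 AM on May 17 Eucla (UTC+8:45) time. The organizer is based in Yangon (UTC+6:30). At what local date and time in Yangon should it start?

4:28 AM on May 17

Target end time in UTC: 11:22 AM − 8:45 = 2:37 AM on May 17.
Subtract 4 hours 39 minutes → start 9:58 PM UTC on May 16.
Yangon is UTC+6:30: 9:58 PM + 6:30 = 4:28 AM on May 17.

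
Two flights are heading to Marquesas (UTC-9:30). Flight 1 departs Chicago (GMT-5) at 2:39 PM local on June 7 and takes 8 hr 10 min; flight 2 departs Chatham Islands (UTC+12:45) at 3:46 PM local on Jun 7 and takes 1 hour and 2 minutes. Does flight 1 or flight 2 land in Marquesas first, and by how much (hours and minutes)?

the second, by 23 hours 46 minutes

Flight 1 in UTC: 2:39 PM + 5:00 = 7:39 PM on Jun 7.
+8 hours 10 minutes → arrive 3:49 AM UTC on Jun 8.
Flight 2 in UTC: 3:46 PM − 12:45 = 3:01 AM on Jun 7.
+1 hour 2 minutes → arrive 4:03 AM UTC on Jun 7.
Flight 2 lands earlier by 23 hours 46 minutes.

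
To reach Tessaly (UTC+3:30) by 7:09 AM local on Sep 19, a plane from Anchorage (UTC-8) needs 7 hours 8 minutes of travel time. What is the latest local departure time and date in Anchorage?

12:31 PM on September 18

Target arrival in UTC: 7:09 AM − 3:30 = 3:39 AM on Sep 19.
Subtract 7 hours 8 minutes → departure 8:31 PM UTC on Sep 18.
Anchorage is UTC−8:00: 8:31 PM − 8:00 = 12:31 PM on Sep 18.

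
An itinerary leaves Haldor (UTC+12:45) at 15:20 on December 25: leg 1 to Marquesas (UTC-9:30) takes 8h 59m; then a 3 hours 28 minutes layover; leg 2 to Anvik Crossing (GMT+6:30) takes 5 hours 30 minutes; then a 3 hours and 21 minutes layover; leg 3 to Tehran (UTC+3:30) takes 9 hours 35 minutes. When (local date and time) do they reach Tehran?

12:58 on December 26

Convert departure to UTC: 15:20 − 12:45 = 02:35 UTC on Dec 25.
Add 8 hours 59 minutes leg 1 → 11:34 UTC.
Add 3 hours and 28 minutes layover in Marquesas → 15:02 UTC.
Add 5 hours 30 minutes leg 2 → 20:32 UTC.
Add 3 hours 21 minutes layover in Anvik Crossing → 23:53 UTC.
Add 9 hours 35 minutes leg 3 → 09:28 UTC (Dec 26).
Tehran is UTC+3:30, so local arrival = 09:28 + 3:30 = 12:58 on Dec 26.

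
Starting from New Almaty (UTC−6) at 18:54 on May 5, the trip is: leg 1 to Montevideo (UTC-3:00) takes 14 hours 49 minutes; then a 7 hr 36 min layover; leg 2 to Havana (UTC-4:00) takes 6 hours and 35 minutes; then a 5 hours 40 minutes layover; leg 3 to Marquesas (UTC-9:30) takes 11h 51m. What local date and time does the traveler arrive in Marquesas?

Convert departure to UTC: 18:54 + 6:00 = 00:54 UTC on May 6.
Add 14 hours 49 minutes leg 1 → 15:43 UTC.
Add 7 hours and 36 minutes layover in Montevideo → 23:19 UTC.
Add 6 hours 35 minutes leg 2 → 05:54 UTC (May 7).
Add 5 hours and 40 minutes layover in Havana → 11:34 UTC.
Add 11 hours 51 minutes leg 3 → 23:25 UTC.
Marquesas is UTC−9:30, so local arrival = 23:25 − 9:30 = 13:55 on May 7.

13:55 on May 7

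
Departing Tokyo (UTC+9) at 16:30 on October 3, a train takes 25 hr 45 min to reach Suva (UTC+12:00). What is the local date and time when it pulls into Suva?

21:15 on October 4

Suva is 3:00 ahead of Tokyo.
After 25 hours 45 minutes it is 18:15 (Oct 4) in Tokyo.
Shift by the zone difference: 18:15 + 3:00 = 21:15 on Oct 4 in Suva.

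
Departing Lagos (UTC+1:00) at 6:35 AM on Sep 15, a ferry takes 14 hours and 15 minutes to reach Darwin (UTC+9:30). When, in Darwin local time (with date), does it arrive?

5:20 AM on September 16

Convert departure to UTC: 6:35 AM − 1:00 = 5:35 AM UTC on Sep 15.
Add 14 hours 15 minutes travel time → 7:50 PM UTC.
Darwin is UTC+9:30, so local arrival = 7:50 PM + 9:30 = 5:20 AM on Sep 16.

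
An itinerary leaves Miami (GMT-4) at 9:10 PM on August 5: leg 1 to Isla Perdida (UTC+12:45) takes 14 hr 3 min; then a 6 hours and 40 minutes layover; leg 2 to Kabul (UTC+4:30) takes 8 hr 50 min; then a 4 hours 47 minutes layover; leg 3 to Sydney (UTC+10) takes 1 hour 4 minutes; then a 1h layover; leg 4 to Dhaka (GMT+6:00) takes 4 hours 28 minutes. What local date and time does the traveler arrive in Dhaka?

Convert departure to UTC: 9:10 PM + 4:00 = 1:10 AM UTC on Aug 6.
Add 14 hours and 3 minutes leg 1 → 3:13 PM UTC.
Add 6 hours 40 minutes layover in Isla Perdida → 9:53 PM UTC.
Add 8 hours and 50 minutes leg 2 → 6:43 AM UTC (Aug 7).
Add 4 hours 47 minutes layover in Kabul → 11:30 AM UTC.
Add 1 hour 4 minutes leg 3 → 12:34 PM UTC.
Add 1 hour layover in Sydney → 1:34 PM UTC.
Add 4 hours and 28 minutes leg 4 → 6:02 PM UTC.
Dhaka is UTC+6:00, so local arrival = 6:02 PM + 6:00 = 12:02 AM on Aug 8.

12:02 AM on August 8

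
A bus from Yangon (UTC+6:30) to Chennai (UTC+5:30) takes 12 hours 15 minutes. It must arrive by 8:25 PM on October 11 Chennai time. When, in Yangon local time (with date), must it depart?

Target arrival in UTC: 8:25 PM − 5:30 = 2:55 PM on Oct 11.
Subtract 12 hours 15 minutes → departure 2:40 AM UTC on Oct 11.
Yangon is UTC+6:30: 2:40 AM + 6:30 = 9:10 AM on Oct 11.

9:10 AM on Oct 11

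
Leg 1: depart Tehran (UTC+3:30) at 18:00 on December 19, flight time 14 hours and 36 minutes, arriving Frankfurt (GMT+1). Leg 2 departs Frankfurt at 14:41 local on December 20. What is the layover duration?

Convert departure to UTC: 18:00 − 3:30 = 14:30 UTC on Dec 19.
Add 14 hours 36 minutes flight time → 05:06 UTC (Dec 20).
Frankfurt is UTC+1:00, so local arrival = 05:06 + 1:00 = 06:06 on Dec 20.
Layover = 14:41 − 06:06 = 8 hours 35 minutes.

8 hours 35 minutes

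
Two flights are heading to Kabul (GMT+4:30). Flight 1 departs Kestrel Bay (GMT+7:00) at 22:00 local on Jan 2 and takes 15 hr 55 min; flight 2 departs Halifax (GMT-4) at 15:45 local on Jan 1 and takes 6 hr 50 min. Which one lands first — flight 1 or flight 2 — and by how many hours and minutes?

the second, by 28 hours 20 minutes

Flight 1 in UTC: 22:00 − 7:00 = 15:00 on Jan 2.
+15 hours 55 minutes → arrive 06:55 UTC on Jan 3.
Flight 2 in UTC: 15:45 + 4:00 = 19:45 on Jan 1.
+6 hours and 50 minutes → arrive 02:35 UTC on Jan 2.
Flight 2 lands earlier by 28 hours 20 minutes.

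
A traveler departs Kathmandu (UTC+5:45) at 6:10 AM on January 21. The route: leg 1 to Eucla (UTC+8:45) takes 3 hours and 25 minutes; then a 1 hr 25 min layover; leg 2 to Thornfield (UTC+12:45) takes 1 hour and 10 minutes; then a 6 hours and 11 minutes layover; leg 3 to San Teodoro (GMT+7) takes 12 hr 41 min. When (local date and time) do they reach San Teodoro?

8:17 AM on January 22

Convert departure to UTC: 6:10 AM − 5:45 = 12:25 AM UTC on Jan 21.
Add 3 hours 25 minutes leg 1 → 3:50 AM UTC.
Add 1 hour 25 minutes layover in Eucla → 5:15 AM UTC.
Add 1 hour and 10 minutes leg 2 → 6:25 AM UTC.
Add 6 hours and 11 minutes layover in Thornfield → 12:36 PM UTC.
Add 12 hours and 41 minutes leg 3 → 1:17 AM UTC (Jan 22).
San Teodoro is UTC+7:00, so local arrival = 1:17 AM + 7:00 = 8:17 AM on Jan 22.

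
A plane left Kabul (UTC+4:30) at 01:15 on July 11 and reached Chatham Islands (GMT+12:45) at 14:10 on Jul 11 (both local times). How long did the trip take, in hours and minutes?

4 hours 40 minutes

Departure in UTC: 01:15 − 4:30 = 20:45 on Jul 10.
Arrival in UTC: 14:10 − 12:45 = 01:25 on Jul 11.
Elapsed = 01:25 − 20:45 (+1 day) = 4 hours 40 minutes.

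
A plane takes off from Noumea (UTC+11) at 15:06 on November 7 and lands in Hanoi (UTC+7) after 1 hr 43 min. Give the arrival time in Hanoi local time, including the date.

Hanoi is 4:00 behind Noumea.
After 1 hour 43 minutes it is 16:49 in Noumea.
Shift by the zone difference: 16:49 − 4:00 = 12:49 on Nov 7 in Hanoi.

12:49 on November 7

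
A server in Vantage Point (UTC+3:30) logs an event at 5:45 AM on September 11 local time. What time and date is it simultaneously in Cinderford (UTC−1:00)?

In UTC: 5:45 AM − 3:30 = 2:15 AM on Sep 11.
Cinderford is UTC−1:00: 2:15 AM − 1:00 = 1:15 AM on Sep 11.

1:15 AM on September 11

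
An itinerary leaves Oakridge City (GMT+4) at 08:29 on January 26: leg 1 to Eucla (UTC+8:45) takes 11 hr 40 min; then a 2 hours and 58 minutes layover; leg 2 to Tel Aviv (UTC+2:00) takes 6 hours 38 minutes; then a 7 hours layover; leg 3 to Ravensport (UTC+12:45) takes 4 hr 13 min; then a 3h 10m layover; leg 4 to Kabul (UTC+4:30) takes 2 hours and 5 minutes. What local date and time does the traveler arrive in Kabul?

Convert departure to UTC: 08:29 − 4:00 = 04:29 UTC on Jan 26.
Add 11 hours 40 minutes leg 1 → 16:09 UTC.
Add 2 hours 58 minutes layover in Eucla → 19:07 UTC.
Add 6 hours 38 minutes leg 2 → 01:45 UTC (Jan 27).
Add 7 hours layover in Tel Aviv → 08:45 UTC.
Add 4 hours and 13 minutes leg 3 → 12:58 UTC.
Add 3 hours and 10 minutes layover in Ravensport → 16:08 UTC.
Add 2 hours 5 minutes leg 4 → 18:13 UTC.
Kabul is UTC+4:30, so local arrival = 18:13 + 4:30 = 22:43 on Jan 27.

22:43 on January 27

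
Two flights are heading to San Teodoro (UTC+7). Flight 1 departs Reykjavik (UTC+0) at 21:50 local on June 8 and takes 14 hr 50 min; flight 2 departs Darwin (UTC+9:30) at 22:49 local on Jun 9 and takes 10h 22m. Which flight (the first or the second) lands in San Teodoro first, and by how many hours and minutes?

the first, by 11 hours 1 minute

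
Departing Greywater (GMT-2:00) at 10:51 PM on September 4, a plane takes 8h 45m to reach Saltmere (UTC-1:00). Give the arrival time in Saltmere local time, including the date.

Convert departure to UTC: 10:51 PM + 2:00 = 12:51 AM UTC on Sep 5.
Add 8 hours 45 minutes travel time → 9:36 AM UTC.
Saltmere is UTC−1:00, so local arrival = 9:36 AM − 1:00 = 8:36 AM on Sep 5.

8:36 AM on September 5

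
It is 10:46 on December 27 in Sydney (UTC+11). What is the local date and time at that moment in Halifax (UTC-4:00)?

In UTC: 10:46 − 11:00 = 23:46 on Dec 26.
Halifax is UTC−4:00: 23:46 − 4:00 = 19:46 on Dec 26.

19:46 on December 26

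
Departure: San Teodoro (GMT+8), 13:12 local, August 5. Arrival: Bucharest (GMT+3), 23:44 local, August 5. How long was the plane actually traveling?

Departure in UTC: 13:12 − 8:00 = 05:12 on Aug 5.
Arrival in UTC: 23:44 − 3:00 = 20:44 on Aug 5.
Elapsed = 20:44 − 05:12 = 15 hours 32 minutes.

15 hours 32 minutes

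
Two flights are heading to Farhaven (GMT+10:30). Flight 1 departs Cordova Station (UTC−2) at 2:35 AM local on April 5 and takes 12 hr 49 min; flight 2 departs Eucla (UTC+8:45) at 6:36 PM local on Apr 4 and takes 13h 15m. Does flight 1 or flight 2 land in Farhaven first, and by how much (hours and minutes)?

Flight 1 in UTC: 2:35 AM + 2:00 = 4:35 AM on Apr 5.
+12 hours 49 minutes → arrive 5:24 PM UTC on Apr 5.
Flight 2 in UTC: 6:36 PM − 8:45 = 9:51 AM on Apr 4.
+13 hours and 15 minutes → arrive 11:06 PM UTC on Apr 4.
Flight 2 lands earlier by 18 hours 18 minutes.

the second, by 18 hours 18 minutes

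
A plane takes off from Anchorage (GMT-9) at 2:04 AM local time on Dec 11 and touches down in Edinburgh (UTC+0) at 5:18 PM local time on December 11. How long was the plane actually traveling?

6 hours 14 minutes

Edinburgh is 9:00 ahead of Anchorage.
Clock-face elapsed time (ignoring zones) is 15 hours 14 minutes.
Actual elapsed = 15 hours 14 minutes − 9:00 = 6 hours 14 minutes.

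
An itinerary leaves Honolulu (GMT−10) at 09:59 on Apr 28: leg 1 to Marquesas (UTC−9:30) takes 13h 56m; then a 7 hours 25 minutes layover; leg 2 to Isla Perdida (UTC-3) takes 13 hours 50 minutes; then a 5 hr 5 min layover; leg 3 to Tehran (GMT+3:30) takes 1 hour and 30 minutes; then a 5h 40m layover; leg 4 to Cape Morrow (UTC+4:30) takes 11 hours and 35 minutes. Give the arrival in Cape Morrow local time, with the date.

11:30 on May 1

Convert departure to UTC: 09:59 + 10:00 = 19:59 UTC on Apr 28.
Add 13 hours 56 minutes leg 1 → 09:55 UTC (Apr 29).
Add 7 hours and 25 minutes layover in Marquesas → 17:20 UTC.
Add 13 hours and 50 minutes leg 2 → 07:10 UTC (Apr 30).
Add 5 hours 5 minutes layover in Isla Perdida → 12:15 UTC.
Add 1 hour 30 minutes leg 3 → 13:45 UTC.
Add 5 hours and 40 minutes layover in Tehran → 19:25 UTC.
Add 11 hours 35 minutes leg 4 → 07:00 UTC (May 1).
Cape Morrow is UTC+4:30, so local arrival = 07:00 + 4:30 = 11:30 on May 1.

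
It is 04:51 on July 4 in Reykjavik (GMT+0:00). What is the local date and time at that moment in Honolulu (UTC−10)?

18:51 on July 3

Honolulu is 10:00 behind Reykjavik.
Shift by the zone difference: 04:51 − 10:00 = 18:51 on Jul 3 in Honolulu.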